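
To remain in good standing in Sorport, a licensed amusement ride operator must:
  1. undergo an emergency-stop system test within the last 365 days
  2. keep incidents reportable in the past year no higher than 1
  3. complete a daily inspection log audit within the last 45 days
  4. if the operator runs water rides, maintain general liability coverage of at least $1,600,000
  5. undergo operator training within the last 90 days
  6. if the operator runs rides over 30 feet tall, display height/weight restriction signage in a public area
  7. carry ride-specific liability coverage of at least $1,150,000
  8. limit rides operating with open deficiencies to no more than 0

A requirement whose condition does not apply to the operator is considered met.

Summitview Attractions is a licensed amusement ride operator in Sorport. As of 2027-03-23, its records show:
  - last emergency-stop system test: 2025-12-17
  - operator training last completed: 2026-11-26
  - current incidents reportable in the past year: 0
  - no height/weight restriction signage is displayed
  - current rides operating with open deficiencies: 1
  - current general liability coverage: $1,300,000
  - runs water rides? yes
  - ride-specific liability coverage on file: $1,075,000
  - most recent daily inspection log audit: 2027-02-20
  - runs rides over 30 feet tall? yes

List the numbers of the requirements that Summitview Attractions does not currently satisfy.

1, 4, 5, 6, 7, 8

1. emergency-stop system test 461 days ago vs limit 365 → not met
2. incidents reportable in the past year 0 ≤ 1 → met
3. daily inspection log audit 31 days ago vs limit 45 → met
4. condition 'runs water rides' holds; general liability coverage $1,300,000 < $1,600,000 → not met
5. operator training 117 days ago vs limit 90 → not met
6. condition 'runs rides over 30 feet tall' holds; height/weight restriction signage absent → not met
7. ride-specific liability coverage $1,075,000 < $1,150,000 → not met
8. rides operating with open deficiencies 1 > 0 → not met
Not met: 1, 4, 5, 6, 7, 8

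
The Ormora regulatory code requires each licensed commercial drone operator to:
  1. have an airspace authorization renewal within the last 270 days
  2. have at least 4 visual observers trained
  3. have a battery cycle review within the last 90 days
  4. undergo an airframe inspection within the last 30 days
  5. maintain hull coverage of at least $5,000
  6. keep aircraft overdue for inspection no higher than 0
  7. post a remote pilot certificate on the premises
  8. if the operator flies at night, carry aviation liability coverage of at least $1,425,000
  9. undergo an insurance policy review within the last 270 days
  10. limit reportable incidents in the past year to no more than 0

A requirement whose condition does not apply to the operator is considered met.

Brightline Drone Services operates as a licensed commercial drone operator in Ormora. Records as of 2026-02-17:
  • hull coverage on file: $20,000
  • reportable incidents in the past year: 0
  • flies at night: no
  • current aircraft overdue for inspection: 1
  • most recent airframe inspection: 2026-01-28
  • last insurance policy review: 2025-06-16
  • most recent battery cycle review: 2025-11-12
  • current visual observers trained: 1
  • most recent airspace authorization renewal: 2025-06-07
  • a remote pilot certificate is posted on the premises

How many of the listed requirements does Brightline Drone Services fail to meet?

1. airspace authorization renewal 255 days ago vs limit 270 → met
2. visual observers trained 1 < 4 → not met
3. battery cycle review 97 days ago vs limit 90 → not met
4. airframe inspection 20 days ago vs limit 30 → met
5. hull coverage $20,000 ≥ $5,000 → met
6. aircraft overdue for inspection 1 > 0 → not met
7. remote pilot certificate present → met
8. condition 'flies at night' does not hold → requirement n/a → met
9. insurance policy review 246 days ago vs limit 270 → met
10. reportable incidents in the past year 0 ≤ 0 → met
Not met: 3 of 10

3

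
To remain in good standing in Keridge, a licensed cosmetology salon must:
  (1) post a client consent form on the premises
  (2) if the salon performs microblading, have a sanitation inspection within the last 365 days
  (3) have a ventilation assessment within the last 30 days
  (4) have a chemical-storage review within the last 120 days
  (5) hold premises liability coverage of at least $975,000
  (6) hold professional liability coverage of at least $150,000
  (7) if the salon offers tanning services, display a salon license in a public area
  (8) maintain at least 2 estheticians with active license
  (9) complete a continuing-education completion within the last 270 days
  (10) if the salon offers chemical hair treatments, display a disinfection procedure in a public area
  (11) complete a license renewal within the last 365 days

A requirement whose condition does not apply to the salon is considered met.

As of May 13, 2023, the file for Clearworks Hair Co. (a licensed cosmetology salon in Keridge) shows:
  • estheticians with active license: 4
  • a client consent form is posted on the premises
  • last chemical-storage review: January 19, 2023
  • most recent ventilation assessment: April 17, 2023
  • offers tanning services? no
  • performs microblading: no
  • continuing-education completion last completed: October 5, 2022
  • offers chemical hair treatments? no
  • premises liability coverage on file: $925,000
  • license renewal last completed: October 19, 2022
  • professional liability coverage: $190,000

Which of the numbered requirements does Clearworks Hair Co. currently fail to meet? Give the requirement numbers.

1. client consent form present → met
2. condition 'performs microblading' does not hold → requirement n/a → met
3. ventilation assessment 26 days ago vs limit 30 → met
4. chemical-storage review 114 days ago vs limit 120 → met
5. premises liability coverage $925,000 < $975,000 → not met
6. professional liability coverage $190,000 ≥ $150,000 → met
7. condition 'offers tanning services' does not hold → requirement n/a → met
8. estheticians with active license 4 ≥ 2 → met
9. continuing-education completion 220 days ago vs limit 270 → met
10. condition 'offers chemical hair treatments' does not hold → requirement n/a → met
11. license renewal 206 days ago vs limit 365 → met
Not met: 5

5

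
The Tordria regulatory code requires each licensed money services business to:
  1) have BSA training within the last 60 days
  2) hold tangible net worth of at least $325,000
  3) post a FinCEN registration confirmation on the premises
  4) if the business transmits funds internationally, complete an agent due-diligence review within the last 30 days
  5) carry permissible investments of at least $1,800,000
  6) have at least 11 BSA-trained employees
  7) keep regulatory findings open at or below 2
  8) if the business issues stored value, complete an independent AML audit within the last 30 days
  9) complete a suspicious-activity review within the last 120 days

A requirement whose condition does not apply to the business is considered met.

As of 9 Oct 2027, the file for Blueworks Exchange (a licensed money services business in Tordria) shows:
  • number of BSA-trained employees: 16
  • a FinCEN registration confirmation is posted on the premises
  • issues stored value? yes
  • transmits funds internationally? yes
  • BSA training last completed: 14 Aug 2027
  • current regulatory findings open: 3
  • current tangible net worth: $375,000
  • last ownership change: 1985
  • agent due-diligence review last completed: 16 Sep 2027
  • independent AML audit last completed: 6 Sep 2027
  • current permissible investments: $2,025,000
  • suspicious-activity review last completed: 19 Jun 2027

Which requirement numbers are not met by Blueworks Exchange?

7, 8

1. BSA training 56 days ago vs limit 60 → met
2. tangible net worth $375,000 ≥ $325,000 → met
3. FinCEN registration confirmation present → met
4. condition 'transmits funds internationally' holds; agent due-diligence review 23 days ago vs limit 30 → met
5. permissible investments $2,025,000 ≥ $1,800,000 → met
6. BSA-trained employees 16 ≥ 11 → met
7. regulatory findings open 3 > 2 → not met
8. condition 'issues stored value' holds; independent AML audit 33 days ago vs limit 30 → not met
9. suspicious-activity review 112 days ago vs limit 120 → met
Not met: 7, 8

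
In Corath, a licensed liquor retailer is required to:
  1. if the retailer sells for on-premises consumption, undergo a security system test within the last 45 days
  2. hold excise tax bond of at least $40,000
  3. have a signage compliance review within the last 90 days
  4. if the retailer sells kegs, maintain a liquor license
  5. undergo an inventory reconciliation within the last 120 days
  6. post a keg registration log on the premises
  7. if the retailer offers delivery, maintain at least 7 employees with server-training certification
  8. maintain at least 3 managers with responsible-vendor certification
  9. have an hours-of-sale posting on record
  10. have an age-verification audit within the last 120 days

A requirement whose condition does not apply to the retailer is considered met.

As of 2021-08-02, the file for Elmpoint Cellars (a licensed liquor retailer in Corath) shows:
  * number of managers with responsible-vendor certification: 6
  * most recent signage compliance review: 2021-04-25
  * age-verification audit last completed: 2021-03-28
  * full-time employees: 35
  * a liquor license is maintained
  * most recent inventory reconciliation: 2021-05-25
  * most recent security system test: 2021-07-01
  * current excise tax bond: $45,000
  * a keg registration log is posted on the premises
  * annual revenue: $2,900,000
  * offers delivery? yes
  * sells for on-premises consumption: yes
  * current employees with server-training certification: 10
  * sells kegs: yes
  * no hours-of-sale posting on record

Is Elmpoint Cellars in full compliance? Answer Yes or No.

1. condition 'sells for on-premises consumption' holds; security system test 32 days ago vs limit 45 → met
2. excise tax bond $45,000 ≥ $40,000 → met
3. signage compliance review 99 days ago vs limit 90 → not met
4. condition 'sells kegs' holds; liquor license present → met
5. inventory reconciliation 69 days ago vs limit 120 → met
6. keg registration log present → met
7. condition 'offers delivery' holds; employees with server-training certification 10 ≥ 7 → met
8. managers with responsible-vendor certification 6 ≥ 3 → met
9. hours-of-sale posting absent → not met
10. age-verification audit 127 days ago vs limit 120 → not met
Not met: 3, 9, 10

No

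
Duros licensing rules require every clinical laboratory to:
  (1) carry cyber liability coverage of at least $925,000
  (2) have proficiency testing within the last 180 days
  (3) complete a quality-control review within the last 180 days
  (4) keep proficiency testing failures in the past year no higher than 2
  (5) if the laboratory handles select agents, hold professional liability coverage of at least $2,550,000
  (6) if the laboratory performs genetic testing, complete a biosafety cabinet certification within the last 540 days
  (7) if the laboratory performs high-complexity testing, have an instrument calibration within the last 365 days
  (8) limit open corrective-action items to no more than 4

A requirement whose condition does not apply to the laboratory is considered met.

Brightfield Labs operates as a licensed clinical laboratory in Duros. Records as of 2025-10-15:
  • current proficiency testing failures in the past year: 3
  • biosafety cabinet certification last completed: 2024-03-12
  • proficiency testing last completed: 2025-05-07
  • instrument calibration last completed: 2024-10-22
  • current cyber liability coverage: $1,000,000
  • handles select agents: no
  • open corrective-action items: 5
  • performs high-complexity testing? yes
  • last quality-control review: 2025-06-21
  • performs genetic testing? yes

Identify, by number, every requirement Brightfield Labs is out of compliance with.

4, 6, 8

1. cyber liability coverage $1,000,000 ≥ $925,000 → met
2. proficiency testing 161 days ago vs limit 180 → met
3. quality-control review 116 days ago vs limit 180 → met
4. proficiency testing failures in the past year 3 > 2 → not met
5. condition 'handles select agents' does not hold → requirement n/a → met
6. condition 'performs genetic testing' holds; biosafety cabinet certification 582 days ago vs limit 540 → not met
7. condition 'performs high-complexity testing' holds; instrument calibration 358 days ago vs limit 365 → met
8. open corrective-action items 5 > 4 → not met
Not met: 4, 6, 8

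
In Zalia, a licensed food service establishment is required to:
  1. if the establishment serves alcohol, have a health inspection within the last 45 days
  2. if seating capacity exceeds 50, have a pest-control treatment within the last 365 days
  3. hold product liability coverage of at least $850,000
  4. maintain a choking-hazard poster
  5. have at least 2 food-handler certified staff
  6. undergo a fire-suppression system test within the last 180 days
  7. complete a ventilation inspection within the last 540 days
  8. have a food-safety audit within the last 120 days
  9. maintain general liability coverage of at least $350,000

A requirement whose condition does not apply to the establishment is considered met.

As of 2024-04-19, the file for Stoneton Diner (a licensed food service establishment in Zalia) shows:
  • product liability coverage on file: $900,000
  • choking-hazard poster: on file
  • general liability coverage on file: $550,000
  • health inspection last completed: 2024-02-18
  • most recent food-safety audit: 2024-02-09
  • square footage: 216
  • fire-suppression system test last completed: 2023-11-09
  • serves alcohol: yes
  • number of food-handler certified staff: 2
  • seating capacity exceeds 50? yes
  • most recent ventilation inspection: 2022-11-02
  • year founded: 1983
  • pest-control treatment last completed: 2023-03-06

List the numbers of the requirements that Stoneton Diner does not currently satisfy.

1. condition 'serves alcohol' holds; health inspection 61 days ago vs limit 45 → not met
2. condition 'seating capacity exceeds 50' holds; pest-control treatment 410 days ago vs limit 365 → not met
3. product liability coverage $900,000 ≥ $850,000 → met
4. choking-hazard poster present → met
5. food-handler certified staff 2 ≥ 2 → met
6. fire-suppression system test 162 days ago vs limit 180 → met
7. ventilation inspection 534 days ago vs limit 540 → met
8. food-safety audit 70 days ago vs limit 120 → met
9. general liability coverage $550,000 ≥ $350,000 → met
Not met: 1, 2

1, 2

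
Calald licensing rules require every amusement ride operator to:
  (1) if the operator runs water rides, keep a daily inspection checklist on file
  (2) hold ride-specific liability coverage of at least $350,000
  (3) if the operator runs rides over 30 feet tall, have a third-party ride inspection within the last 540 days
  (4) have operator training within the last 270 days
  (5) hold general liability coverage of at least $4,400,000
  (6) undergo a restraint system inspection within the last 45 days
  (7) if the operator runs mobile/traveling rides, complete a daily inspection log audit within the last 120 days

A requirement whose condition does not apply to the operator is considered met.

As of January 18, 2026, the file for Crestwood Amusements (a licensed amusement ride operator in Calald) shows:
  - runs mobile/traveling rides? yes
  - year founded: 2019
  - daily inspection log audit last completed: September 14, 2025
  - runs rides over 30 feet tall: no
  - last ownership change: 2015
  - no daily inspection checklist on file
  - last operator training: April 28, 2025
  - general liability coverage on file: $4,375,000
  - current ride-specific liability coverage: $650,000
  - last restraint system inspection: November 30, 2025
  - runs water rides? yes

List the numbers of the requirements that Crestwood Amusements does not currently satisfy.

1, 5, 6, 7

1. condition 'runs water rides' holds; daily inspection checklist absent → not met
2. ride-specific liability coverage $650,000 ≥ $350,000 → met
3. condition 'runs rides over 30 feet tall' does not hold → requirement n/a → met
4. operator training 265 days ago vs limit 270 → met
5. general liability coverage $4,375,000 < $4,400,000 → not met
6. restraint system inspection 49 days ago vs limit 45 → not met
7. condition 'runs mobile/traveling rides' holds; daily inspection log audit 126 days ago vs limit 120 → not met
Not met: 1, 5, 6, 7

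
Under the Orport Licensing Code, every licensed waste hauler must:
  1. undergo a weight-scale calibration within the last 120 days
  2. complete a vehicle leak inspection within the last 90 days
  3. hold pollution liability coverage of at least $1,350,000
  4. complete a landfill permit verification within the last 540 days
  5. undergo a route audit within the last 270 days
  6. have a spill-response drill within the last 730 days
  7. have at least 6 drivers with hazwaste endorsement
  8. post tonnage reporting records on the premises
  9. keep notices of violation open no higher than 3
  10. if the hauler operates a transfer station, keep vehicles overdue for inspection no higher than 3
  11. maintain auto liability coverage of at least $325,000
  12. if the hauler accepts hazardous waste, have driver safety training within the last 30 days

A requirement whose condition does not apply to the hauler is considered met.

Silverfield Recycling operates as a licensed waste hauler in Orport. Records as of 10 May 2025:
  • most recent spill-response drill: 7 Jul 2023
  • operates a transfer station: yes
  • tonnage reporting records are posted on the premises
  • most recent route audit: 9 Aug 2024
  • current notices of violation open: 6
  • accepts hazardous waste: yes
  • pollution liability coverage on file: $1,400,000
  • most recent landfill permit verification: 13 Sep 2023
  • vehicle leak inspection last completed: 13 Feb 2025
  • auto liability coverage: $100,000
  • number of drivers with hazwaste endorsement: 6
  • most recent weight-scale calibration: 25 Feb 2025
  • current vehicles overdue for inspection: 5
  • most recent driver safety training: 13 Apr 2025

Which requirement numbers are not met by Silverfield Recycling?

1. weight-scale calibration 74 days ago vs limit 120 → met
2. vehicle leak inspection 86 days ago vs limit 90 → met
3. pollution liability coverage $1,400,000 ≥ $1,350,000 → met
4. landfill permit verification 605 days ago vs limit 540 → not met
5. route audit 274 days ago vs limit 270 → not met
6. spill-response drill 673 days ago vs limit 730 → met
7. drivers with hazwaste endorsement 6 ≥ 6 → met
8. tonnage reporting records present → met
9. notices of violation open 6 > 3 → not met
10. condition 'operates a transfer station' holds; vehicles overdue for inspection 5 > 3 → not met
11. auto liability coverage $100,000 < $325,000 → not met
12. condition 'accepts hazardous waste' holds; driver safety training 27 days ago vs limit 30 → met
Not met: 4, 5, 9, 10, 11

4, 5, 9, 10, 11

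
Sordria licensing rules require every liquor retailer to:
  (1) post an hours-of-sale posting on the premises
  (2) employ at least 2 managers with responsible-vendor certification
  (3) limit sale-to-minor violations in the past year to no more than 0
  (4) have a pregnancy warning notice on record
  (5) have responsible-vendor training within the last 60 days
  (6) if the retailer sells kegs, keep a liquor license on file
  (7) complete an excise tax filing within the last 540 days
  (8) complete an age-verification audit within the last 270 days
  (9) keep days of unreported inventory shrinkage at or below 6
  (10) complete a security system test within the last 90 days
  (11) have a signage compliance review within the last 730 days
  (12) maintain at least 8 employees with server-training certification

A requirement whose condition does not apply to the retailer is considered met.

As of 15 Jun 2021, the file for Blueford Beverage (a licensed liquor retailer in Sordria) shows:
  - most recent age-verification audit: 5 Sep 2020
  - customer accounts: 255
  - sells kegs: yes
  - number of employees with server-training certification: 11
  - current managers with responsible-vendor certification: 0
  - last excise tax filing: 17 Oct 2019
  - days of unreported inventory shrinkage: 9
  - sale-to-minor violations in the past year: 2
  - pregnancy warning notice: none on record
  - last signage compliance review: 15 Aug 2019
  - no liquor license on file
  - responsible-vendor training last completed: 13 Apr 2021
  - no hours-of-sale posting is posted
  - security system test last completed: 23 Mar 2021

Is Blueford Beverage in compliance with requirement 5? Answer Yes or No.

No

5. responsible-vendor training 63 days ago vs limit 60 → not met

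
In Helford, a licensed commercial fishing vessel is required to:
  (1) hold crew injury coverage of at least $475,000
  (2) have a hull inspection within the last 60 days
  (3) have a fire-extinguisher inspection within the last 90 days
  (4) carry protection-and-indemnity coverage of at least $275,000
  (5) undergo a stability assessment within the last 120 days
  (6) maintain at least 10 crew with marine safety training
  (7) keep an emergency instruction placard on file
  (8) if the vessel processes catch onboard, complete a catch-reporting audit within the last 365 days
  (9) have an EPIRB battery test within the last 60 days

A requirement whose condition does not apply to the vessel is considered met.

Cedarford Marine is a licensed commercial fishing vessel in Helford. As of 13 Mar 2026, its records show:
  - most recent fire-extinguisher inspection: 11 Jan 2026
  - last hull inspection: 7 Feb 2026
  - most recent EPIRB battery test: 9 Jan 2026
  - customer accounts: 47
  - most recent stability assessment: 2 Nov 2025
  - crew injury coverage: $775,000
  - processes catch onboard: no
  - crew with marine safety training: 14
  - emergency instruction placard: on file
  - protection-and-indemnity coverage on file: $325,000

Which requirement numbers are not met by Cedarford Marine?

1. crew injury coverage $775,000 ≥ $475,000 → met
2. hull inspection 34 days ago vs limit 60 → met
3. fire-extinguisher inspection 61 days ago vs limit 90 → met
4. protection-and-indemnity coverage $325,000 ≥ $275,000 → met
5. stability assessment 131 days ago vs limit 120 → not met
6. crew with marine safety training 14 ≥ 10 → met
7. emergency instruction placard present → met
8. condition 'processes catch onboard' does not hold → requirement n/a → met
9. EPIRB battery test 63 days ago vs limit 60 → not met
Not met: 5, 9

5, 9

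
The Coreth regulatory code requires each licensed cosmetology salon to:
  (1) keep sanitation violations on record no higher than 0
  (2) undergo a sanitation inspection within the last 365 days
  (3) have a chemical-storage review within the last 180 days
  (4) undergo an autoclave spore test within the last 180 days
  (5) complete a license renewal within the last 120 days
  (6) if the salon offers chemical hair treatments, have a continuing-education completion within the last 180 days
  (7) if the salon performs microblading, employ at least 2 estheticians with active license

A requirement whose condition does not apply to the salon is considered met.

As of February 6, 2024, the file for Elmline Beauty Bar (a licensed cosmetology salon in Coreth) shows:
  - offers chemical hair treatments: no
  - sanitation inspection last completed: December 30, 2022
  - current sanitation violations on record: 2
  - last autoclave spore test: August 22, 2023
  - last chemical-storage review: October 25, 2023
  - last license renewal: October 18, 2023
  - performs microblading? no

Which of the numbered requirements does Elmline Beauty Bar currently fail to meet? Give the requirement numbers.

1. sanitation violations on record 2 > 0 → not met
2. sanitation inspection 403 days ago vs limit 365 → not met
3. chemical-storage review 104 days ago vs limit 180 → met
4. autoclave spore test 168 days ago vs limit 180 → met
5. license renewal 111 days ago vs limit 120 → met
6. condition 'offers chemical hair treatments' does not hold → requirement n/a → met
7. condition 'performs microblading' does not hold → requirement n/a → met
Not met: 1, 2

1, 2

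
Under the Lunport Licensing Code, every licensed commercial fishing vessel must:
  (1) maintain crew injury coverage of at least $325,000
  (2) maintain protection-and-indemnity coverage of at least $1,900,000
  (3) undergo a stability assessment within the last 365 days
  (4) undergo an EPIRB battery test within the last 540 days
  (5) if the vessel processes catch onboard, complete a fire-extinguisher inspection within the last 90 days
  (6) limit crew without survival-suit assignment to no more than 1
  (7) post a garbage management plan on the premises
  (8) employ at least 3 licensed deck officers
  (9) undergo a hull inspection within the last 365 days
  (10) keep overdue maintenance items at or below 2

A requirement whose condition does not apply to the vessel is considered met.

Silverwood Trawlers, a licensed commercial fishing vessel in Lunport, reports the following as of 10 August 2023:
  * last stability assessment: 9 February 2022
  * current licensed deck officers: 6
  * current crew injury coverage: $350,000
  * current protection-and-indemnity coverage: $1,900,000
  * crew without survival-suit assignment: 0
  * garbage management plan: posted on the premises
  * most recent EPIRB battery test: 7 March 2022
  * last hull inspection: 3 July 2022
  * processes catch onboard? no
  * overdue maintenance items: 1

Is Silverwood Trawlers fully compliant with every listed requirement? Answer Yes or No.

1. crew injury coverage $350,000 ≥ $325,000 → met
2. protection-and-indemnity coverage $1,900,000 ≥ $1,900,000 → met
3. stability assessment 547 days ago vs limit 365 → not met
4. EPIRB battery test 521 days ago vs limit 540 → met
5. condition 'processes catch onboard' does not hold → requirement n/a → met
6. crew without survival-suit assignment 0 ≤ 1 → met
7. garbage management plan present → met
8. licensed deck officers 6 ≥ 3 → met
9. hull inspection 403 days ago vs limit 365 → not met
10. overdue maintenance items 1 ≤ 2 → met
Not met: 3, 9

No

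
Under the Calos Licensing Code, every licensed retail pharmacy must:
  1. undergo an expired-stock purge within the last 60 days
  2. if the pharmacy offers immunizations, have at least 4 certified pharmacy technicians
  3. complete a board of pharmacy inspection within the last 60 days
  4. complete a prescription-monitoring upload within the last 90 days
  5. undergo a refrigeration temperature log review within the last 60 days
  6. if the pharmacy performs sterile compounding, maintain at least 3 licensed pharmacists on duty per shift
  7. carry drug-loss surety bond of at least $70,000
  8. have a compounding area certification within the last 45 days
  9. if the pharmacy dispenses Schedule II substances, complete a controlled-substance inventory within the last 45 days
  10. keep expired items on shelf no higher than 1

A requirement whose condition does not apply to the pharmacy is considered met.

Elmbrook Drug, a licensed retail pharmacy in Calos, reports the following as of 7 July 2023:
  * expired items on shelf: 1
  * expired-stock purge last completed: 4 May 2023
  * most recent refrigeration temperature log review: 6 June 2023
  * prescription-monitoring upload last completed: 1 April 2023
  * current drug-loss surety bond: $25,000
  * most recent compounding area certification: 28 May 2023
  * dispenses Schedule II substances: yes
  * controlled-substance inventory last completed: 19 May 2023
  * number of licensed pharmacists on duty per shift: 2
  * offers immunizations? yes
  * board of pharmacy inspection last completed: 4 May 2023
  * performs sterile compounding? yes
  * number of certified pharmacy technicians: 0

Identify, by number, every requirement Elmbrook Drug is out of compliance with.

1, 2, 3, 4, 6, 7, 9

1. expired-stock purge 64 days ago vs limit 60 → not met
2. condition 'offers immunizations' holds; certified pharmacy technicians 0 < 4 → not met
3. board of pharmacy inspection 64 days ago vs limit 60 → not met
4. prescription-monitoring upload 97 days ago vs limit 90 → not met
5. refrigeration temperature log review 31 days ago vs limit 60 → met
6. condition 'performs sterile compounding' holds; licensed pharmacists on duty per shift 2 < 3 → not met
7. drug-loss surety bond $25,000 < $70,000 → not met
8. compounding area certification 40 days ago vs limit 45 → met
9. condition 'dispenses Schedule II substances' holds; controlled-substance inventory 49 days ago vs limit 45 → not met
10. expired items on shelf 1 ≤ 1 → met
Not met: 1, 2, 3, 4, 6, 7, 9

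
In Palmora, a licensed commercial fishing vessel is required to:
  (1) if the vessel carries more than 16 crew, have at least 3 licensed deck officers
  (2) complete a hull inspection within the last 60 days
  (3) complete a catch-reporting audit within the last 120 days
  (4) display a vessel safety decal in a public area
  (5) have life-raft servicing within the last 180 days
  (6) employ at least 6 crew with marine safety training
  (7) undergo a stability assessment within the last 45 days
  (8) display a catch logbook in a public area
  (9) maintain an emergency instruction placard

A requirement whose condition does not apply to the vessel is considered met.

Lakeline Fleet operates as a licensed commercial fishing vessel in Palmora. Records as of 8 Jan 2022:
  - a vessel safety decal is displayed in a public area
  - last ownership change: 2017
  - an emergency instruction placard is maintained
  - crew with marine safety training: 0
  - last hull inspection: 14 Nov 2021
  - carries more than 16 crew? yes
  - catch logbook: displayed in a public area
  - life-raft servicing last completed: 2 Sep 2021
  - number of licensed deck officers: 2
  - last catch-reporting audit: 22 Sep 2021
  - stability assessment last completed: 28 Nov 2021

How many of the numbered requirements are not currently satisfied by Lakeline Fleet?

2

1. condition 'carries more than 16 crew' holds; licensed deck officers 2 < 3 → not met
2. hull inspection 55 days ago vs limit 60 → met
3. catch-reporting audit 108 days ago vs limit 120 → met
4. vessel safety decal present → met
5. life-raft servicing 128 days ago vs limit 180 → met
6. crew with marine safety training 0 < 6 → not met
7. stability assessment 41 days ago vs limit 45 → met
8. catch logbook present → met
9. emergency instruction placard present → met
Not met: 2 of 9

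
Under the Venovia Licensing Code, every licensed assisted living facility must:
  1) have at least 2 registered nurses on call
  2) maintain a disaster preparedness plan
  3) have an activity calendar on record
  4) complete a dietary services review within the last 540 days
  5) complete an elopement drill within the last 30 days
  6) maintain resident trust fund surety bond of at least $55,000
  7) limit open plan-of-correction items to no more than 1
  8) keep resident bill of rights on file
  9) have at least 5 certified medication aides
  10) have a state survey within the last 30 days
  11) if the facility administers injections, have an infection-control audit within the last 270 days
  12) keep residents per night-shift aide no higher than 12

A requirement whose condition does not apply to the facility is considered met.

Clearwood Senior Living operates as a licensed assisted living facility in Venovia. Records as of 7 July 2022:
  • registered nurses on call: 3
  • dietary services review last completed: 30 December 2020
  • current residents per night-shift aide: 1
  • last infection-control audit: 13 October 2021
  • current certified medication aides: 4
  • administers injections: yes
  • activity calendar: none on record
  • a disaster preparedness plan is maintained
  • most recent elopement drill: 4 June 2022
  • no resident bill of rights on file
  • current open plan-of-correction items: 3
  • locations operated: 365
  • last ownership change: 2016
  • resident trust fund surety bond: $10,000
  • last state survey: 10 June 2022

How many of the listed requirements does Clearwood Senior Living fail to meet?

1. registered nurses on call 3 ≥ 2 → met
2. disaster preparedness plan present → met
3. activity calendar absent → not met
4. dietary services review 554 days ago vs limit 540 → not met
5. elopement drill 33 days ago vs limit 30 → not met
6. resident trust fund surety bond $10,000 < $55,000 → not met
7. open plan-of-correction items 3 > 1 → not met
8. resident bill of rights absent → not met
9. certified medication aides 4 < 5 → not met
10. state survey 27 days ago vs limit 30 → met
11. condition 'administers injections' holds; infection-control audit 267 days ago vs limit 270 → met
12. residents per night-shift aide 1 ≤ 12 → met
Not met: 7 of 12

7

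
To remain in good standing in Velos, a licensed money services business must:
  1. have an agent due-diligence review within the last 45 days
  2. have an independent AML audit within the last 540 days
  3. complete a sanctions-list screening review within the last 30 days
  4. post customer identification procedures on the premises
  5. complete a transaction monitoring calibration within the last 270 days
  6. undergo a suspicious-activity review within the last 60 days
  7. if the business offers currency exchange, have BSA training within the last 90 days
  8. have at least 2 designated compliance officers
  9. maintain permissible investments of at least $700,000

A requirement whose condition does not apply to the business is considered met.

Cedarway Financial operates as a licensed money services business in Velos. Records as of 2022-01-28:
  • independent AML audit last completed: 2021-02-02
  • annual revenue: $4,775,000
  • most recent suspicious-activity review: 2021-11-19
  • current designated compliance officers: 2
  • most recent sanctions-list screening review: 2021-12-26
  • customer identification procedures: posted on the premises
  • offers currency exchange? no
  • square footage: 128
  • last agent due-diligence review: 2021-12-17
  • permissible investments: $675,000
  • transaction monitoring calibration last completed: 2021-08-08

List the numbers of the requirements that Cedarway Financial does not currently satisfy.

1. agent due-diligence review 42 days ago vs limit 45 → met
2. independent AML audit 360 days ago vs limit 540 → met
3. sanctions-list screening review 33 days ago vs limit 30 → not met
4. customer identification procedures present → met
5. transaction monitoring calibration 173 days ago vs limit 270 → met
6. suspicious-activity review 70 days ago vs limit 60 → not met
7. condition 'offers currency exchange' does not hold → requirement n/a → met
8. designated compliance officers 2 ≥ 2 → met
9. permissible investments $675,000 < $700,000 → not met
Not met: 3, 6, 9

3, 6, 9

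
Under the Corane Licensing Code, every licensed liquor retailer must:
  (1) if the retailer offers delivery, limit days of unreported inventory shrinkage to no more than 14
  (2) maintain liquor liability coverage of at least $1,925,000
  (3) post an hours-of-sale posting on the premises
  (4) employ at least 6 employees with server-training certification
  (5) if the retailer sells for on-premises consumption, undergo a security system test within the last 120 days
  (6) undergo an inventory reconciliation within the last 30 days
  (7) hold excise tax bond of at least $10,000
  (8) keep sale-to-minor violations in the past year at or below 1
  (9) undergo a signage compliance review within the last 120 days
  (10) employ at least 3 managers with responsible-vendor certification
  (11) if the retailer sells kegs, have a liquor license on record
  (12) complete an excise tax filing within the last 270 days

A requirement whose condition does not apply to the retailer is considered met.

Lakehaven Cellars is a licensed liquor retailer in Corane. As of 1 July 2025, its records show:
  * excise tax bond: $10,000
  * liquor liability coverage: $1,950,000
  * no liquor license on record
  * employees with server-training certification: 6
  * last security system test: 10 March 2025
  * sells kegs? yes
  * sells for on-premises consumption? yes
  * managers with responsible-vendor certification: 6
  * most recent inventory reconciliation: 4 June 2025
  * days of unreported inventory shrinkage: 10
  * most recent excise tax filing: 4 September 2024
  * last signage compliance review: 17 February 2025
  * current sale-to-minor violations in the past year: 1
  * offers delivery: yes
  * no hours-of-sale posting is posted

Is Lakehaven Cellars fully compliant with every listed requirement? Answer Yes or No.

1. condition 'offers delivery' holds; days of unreported inventory shrinkage 10 ≤ 14 → met
2. liquor liability coverage $1,950,000 ≥ $1,925,000 → met
3. hours-of-sale posting absent → not met
4. employees with server-training certification 6 ≥ 6 → met
5. condition 'sells for on-premises consumption' holds; security system test 113 days ago vs limit 120 → met
6. inventory reconciliation 27 days ago vs limit 30 → met
7. excise tax bond $10,000 ≥ $10,000 → met
8. sale-to-minor violations in the past year 1 ≤ 1 → met
9. signage compliance review 134 days ago vs limit 120 → not met
10. managers with responsible-vendor certification 6 ≥ 3 → met
11. condition 'sells kegs' holds; liquor license absent → not met
12. excise tax filing 300 days ago vs limit 270 → not met
Not met: 3, 9, 11, 12

No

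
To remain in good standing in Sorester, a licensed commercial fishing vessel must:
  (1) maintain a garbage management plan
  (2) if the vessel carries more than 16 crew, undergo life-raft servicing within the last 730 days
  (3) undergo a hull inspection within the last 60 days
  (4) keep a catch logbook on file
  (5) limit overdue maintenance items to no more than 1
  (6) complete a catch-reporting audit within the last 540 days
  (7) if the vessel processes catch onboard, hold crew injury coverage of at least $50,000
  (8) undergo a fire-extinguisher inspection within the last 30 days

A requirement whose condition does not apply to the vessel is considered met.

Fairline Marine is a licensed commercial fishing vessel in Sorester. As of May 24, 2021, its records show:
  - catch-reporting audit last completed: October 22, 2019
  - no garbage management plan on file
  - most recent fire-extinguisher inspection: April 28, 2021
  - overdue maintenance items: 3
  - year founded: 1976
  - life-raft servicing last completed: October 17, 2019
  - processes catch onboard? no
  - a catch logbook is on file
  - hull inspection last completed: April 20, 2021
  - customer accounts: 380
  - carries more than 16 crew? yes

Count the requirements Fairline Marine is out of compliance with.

3

1. garbage management plan absent → not met
2. condition 'carries more than 16 crew' holds; life-raft servicing 585 days ago vs limit 730 → met
3. hull inspection 34 days ago vs limit 60 → met
4. catch logbook present → met
5. overdue maintenance items 3 > 1 → not met
6. catch-reporting audit 580 days ago vs limit 540 → not met
7. condition 'processes catch onboard' does not hold → requirement n/a → met
8. fire-extinguisher inspection 26 days ago vs limit 30 → met
Not met: 3 of 8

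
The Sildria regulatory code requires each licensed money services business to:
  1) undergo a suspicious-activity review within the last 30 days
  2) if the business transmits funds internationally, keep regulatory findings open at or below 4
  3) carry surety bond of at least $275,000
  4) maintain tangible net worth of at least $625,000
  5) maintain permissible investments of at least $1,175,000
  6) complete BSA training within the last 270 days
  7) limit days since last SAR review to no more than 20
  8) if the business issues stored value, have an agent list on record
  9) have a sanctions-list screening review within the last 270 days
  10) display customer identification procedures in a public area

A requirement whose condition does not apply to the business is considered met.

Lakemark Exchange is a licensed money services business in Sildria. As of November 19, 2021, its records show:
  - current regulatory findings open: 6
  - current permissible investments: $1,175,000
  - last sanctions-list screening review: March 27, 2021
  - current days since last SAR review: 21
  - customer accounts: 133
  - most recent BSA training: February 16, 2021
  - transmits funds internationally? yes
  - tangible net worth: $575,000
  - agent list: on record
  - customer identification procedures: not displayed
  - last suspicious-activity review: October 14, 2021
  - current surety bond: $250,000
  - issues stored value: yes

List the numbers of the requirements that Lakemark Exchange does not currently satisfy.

1. suspicious-activity review 36 days ago vs limit 30 → not met
2. condition 'transmits funds internationally' holds; regulatory findings open 6 > 4 → not met
3. surety bond $250,000 < $275,000 → not met
4. tangible net worth $575,000 < $625,000 → not met
5. permissible investments $1,175,000 ≥ $1,175,000 → met
6. BSA training 276 days ago vs limit 270 → not met
7. days since last SAR review 21 > 20 → not met
8. condition 'issues stored value' holds; agent list present → met
9. sanctions-list screening review 237 days ago vs limit 270 → met
10. customer identification procedures absent → not met
Not met: 1, 2, 3, 4, 6, 7, 10

1, 2, 3, 4, 6, 7, 10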